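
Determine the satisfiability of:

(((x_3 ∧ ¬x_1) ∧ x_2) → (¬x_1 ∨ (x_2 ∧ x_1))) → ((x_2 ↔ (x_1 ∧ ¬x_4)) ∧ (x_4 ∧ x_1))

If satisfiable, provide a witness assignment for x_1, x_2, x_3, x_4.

x_1 = True; x_2 = False; x_3 = True; x_4 = True

  (((x_3 ∧ ¬x_1) ∧ x_2) → (¬x_1 ∨ (x_2 ∧ x_1))) → ((x_2 ↔ (x_1 ∧ ¬x_4)) ∧ (x_4 ∧ x_1)) = True
    ((x_3 ∧ ¬x_1) ∧ x_2) → (¬x_1 ∨ (x_2 ∧ x_1)) = True
      (x_3 ∧ ¬x_1) ∧ x_2 = False
        x_3 ∧ ¬x_1 = False
          ¬x_1 = False
      ¬x_1 ∨ (x_2 ∧ x_1) = False
        ¬x_1 = False
        x_2 ∧ x_1 = False
    (x_2 ↔ (x_1 ∧ ¬x_4)) ∧ (x_4 ∧ x_1) = True
      x_2 ↔ (x_1 ∧ ¬x_4) = True
        x_1 ∧ ¬x_4 = False
          ¬x_4 = False
      x_4 ∧ x_1 = True
The formula evaluates to True.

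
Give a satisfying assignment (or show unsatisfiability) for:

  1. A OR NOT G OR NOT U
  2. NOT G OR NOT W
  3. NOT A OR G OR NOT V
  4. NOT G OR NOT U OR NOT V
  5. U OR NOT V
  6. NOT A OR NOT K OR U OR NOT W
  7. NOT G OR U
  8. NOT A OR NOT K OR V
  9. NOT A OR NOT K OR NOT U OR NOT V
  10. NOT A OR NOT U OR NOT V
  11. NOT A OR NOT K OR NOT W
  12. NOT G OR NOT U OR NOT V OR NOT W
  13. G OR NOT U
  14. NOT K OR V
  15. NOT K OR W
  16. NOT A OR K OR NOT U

Set W = False.
  then (NOT K OR W) forces K = False.
Try U = True:
  (G OR NOT U) forces G = True.
  (A OR NOT G OR NOT U) forces A = True.
  clause (NOT A OR K OR NOT U) is falsified — backtrack.
So U = False.
  then (U OR NOT V) forces V = False.
  then (NOT G OR U) forces G = False.
Set A = False.
All clauses satisfied.

W: False; U: False; V: False; K: False; G: False; A: False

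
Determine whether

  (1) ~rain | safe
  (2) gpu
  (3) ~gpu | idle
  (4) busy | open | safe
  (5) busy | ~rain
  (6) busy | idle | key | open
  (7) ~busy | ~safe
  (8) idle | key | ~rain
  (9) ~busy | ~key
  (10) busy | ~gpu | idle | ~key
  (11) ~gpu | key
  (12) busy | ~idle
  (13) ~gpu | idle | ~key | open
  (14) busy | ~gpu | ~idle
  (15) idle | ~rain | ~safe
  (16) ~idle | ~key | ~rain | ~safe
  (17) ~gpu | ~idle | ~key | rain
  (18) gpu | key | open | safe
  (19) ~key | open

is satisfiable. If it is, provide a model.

No satisfying assignment exists.

Case gpu = True:
  (~gpu | idle) forces idle = True.
  (~gpu | key) forces key = True.
  (~busy | ~key) forces busy = False.
  Clause (busy | ~idle) is falsified — contradiction.
Case gpu = False:
  Clause (gpu) is falsified — contradiction.
Both cases fail, so the formula is unsatisfiable.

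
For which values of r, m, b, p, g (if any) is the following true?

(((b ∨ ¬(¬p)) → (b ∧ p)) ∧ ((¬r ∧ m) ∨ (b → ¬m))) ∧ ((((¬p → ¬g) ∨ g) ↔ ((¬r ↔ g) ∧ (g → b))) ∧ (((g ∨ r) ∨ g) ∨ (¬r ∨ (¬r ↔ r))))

r=T; m=F; b=T; p=T; g=F

  ((b ∨ ¬(¬p)) → (b ∧ p)) ∧ ((¬r ∧ m) ∨ (b → ¬m)) = True
    (b ∨ ¬(¬p)) → (b ∧ p) = True
      b ∨ ¬(¬p) = True
        ¬(¬p) = True
          ¬p = False
      b ∧ p = True
    (¬r ∧ m) ∨ (b → ¬m) = True
      ¬r ∧ m = False
        ¬r = False
      b → ¬m = True
        ¬m = True
  (((¬p → ¬g) ∨ g) ↔ ((¬r ↔ g) ∧ (g → b))) ∧ (((g ∨ r) ∨ g) ∨ (¬r ∨ (¬r ↔ r))) = True
    ((¬p → ¬g) ∨ g) ↔ ((¬r ↔ g) ∧ (g → b)) = True
      (¬p → ¬g) ∨ g = True
        ¬p → ¬g = True
          ¬p = False
          ¬g = True
      (¬r ↔ g) ∧ (g → b) = True
        ¬r ↔ g = True
          ¬r = False
        g → b = True
    ((g ∨ r) ∨ g) ∨ (¬r ∨ (¬r ↔ r)) = True
      (g ∨ r) ∨ g = True
        g ∨ r = True
      ¬r ∨ (¬r ↔ r) = False
        ¬r = False
        ¬r ↔ r = False
          ¬r = False
Both conjuncts True, so the formula holds.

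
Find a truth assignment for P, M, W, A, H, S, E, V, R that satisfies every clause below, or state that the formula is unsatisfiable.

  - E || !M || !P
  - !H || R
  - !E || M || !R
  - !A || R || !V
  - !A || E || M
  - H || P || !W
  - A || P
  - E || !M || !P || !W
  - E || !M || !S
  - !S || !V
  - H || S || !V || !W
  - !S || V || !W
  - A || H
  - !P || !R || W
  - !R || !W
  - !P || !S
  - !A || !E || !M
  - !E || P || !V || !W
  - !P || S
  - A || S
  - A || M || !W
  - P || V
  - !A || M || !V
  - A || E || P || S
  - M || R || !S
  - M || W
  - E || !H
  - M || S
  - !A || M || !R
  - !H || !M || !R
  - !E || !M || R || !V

P=F, M=T, W=F, A=T, H=F, S=F, E=F, V=T, R=T

Try P = True:
  (!P || !S) forces S = False.
  clause (!P || S) is falsified — backtrack.
So P = False.
  then (A || P) forces A = True.
  then (P || V) forces V = True.
  then (!A || M || !V) forces M = True.
  then (!A || R || !V) forces R = True.
  then (!S || !V) forces S = False.
  then (!R || !W) forces W = False.
  then (!A || !E || !M) forces E = False.
  then (E || !H) forces H = False.
All clauses satisfied.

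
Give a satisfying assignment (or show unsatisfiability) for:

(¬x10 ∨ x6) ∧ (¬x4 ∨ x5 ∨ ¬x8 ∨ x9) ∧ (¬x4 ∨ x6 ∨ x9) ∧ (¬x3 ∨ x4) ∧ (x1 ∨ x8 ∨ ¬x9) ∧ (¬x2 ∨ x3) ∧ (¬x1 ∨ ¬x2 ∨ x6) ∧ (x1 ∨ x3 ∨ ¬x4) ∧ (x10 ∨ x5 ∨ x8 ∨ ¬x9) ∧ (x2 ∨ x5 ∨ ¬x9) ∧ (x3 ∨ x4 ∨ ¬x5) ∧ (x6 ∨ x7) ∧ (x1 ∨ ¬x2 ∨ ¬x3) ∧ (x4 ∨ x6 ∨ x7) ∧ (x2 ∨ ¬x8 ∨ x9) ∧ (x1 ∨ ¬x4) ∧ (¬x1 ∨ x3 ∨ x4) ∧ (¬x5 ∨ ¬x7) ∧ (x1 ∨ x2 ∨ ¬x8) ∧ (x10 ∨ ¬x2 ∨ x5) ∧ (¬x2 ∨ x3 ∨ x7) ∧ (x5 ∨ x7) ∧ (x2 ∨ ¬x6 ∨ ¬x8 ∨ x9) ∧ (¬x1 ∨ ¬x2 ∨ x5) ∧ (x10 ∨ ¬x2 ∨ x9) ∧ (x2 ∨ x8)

x1 = True, x2 = True, x3 = True, x4 = True, x5 = True, x6 = True, x7 = False, x8 = False, x9 = True, x10 = False

Set x1 = True.
Set x2 = True.
  then (¬x2 ∨ x3) forces x3 = True.
  then (¬x1 ∨ ¬x2 ∨ x6) forces x6 = True.
  then (¬x1 ∨ ¬x2 ∨ x5) forces x5 = True.
  then (¬x3 ∨ x4) forces x4 = True.
  then (¬x5 ∨ ¬x7) forces x7 = False.
Set x8 = False.
Set x9 = True.
Set x10 = False.
All clauses satisfied.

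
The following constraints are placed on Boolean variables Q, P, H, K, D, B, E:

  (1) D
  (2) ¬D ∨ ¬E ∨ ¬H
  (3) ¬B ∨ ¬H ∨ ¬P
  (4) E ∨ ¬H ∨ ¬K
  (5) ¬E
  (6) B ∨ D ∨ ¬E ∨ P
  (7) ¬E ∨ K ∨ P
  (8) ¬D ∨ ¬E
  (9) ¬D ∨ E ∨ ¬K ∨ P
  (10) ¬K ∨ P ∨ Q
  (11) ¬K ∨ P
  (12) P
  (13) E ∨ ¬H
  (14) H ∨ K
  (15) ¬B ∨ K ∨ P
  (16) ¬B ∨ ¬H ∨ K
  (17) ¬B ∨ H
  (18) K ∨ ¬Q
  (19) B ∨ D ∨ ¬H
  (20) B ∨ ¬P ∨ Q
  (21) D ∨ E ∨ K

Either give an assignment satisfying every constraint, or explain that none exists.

Unit clause (D) forces D = True.
Unit clause (¬E) forces E = False.
Unit clause (P) forces P = True.
In (E ∨ ¬H) only ¬H is left, so H = False.
In (H ∨ K) only K is left, so K = True.
In (¬B ∨ H) only ¬B is left, so B = False.
In (B ∨ ¬P ∨ Q) only Q is left, so Q = True.
All clauses satisfied.

Q: True, P: True, H: False, K: True, D: True, B: False, E: False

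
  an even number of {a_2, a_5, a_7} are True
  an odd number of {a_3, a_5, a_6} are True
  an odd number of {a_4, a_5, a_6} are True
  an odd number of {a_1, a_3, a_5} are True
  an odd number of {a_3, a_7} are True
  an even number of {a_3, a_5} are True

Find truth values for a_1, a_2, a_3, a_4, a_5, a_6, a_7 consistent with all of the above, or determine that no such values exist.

a_1: True; a_2: True; a_3: False; a_4: False; a_5: False; a_6: True; a_7: True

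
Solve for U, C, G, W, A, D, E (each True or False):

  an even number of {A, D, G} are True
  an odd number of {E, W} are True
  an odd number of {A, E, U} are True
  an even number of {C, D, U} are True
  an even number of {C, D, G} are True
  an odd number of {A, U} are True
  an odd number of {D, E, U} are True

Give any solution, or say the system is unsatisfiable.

U=F, C=T, G=F, W=T, A=T, D=T, E=F

{A, D, G}: 2 true → even ✓
{E, W}: 1 true → odd ✓
{A, E, U}: 1 true → odd ✓
{C, D, U}: 2 true → even ✓
{C, D, G}: 2 true → even ✓
{A, U}: 1 true → odd ✓
{D, E, U}: 1 true → odd ✓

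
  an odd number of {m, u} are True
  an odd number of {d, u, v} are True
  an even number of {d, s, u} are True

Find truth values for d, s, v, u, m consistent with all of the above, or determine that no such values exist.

d = False, s = True, v = False, u = True, m = False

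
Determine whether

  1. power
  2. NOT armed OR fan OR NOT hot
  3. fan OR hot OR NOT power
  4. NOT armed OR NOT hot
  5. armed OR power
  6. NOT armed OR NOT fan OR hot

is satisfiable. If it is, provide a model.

armed = False; power = True; hot = False; fan = True

Unit clause (power) forces power = True.
Try armed = True:
  (NOT armed OR NOT hot) forces hot = False.
  (fan OR hot OR NOT power) forces fan = True.
  clause (NOT armed OR NOT fan OR hot) is falsified — backtrack.
So armed = False.
Set hot = False.
  then (fan OR hot OR NOT power) forces fan = True.
Check each clause:
  (power): power holds.
  (NOT armed OR fan OR NOT hot): NOT armed holds.
  (fan OR hot OR NOT power): fan holds.
  (NOT armed OR NOT hot): NOT armed holds.
  (armed OR power): power holds.
  (NOT armed OR NOT fan OR hot): NOT armed holds.
All clauses satisfied.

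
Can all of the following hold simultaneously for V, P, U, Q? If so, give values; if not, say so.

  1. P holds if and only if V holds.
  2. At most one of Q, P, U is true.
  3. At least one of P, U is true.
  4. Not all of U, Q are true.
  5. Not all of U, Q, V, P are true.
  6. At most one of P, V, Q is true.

V=F, P=F, U=T, Q=F

  (1) P=F, V=F — same ✓
  (2) {Q, P, U}: 1 true — at most one ✓
  (3) {P, U}: 1 true — at least one ✓
  (4) {U, Q}: 1/2 true — not all ✓
  (5) {U, Q, V, P}: 1/4 true — not all ✓
  (6) {P, V, Q}: 0 true — at most one ✓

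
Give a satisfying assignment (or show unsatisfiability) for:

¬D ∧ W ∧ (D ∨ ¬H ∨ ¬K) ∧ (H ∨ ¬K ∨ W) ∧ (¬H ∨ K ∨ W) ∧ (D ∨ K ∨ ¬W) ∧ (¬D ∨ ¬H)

W = True, K = True, H = False, D = False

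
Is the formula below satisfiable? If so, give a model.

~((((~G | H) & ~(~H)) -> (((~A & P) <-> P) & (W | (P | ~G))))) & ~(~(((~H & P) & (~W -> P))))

UNSATISFIABLE

Case H = True: the conjunct ~(~(((~H & P) & (~W -> P)))) becomes ~(~False) = False.
Case H = False: the conjunct ~((((~G | H) & ~(~H)) -> (((~A & P) <-> P) & (W | (P | ~G))))) becomes ~((False -> (((~A & P) <-> P) & (W | (P | ~G))))) = False.
Both cases fail — unsatisfiable.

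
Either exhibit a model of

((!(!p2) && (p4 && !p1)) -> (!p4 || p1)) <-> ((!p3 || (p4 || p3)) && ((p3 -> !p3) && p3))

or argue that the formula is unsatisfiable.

p1 = False, p2 = True, p3 = False, p4 = True

  ((!(!p2) && (p4 && !p1)) -> (!p4 || p1)) <-> ((!p3 || (p4 || p3)) && ((p3 -> !p3) && p3)) = True
    (!(!p2) && (p4 && !p1)) -> (!p4 || p1) = False
      !(!p2) && (p4 && !p1) = True
        !(!p2) = True
          !p2 = False
        p4 && !p1 = True
          !p1 = True
      !p4 || p1 = False
        !p4 = False
    (!p3 || (p4 || p3)) && ((p3 -> !p3) && p3) = False
      !p3 || (p4 || p3) = True
        !p3 = True
        p4 || p3 = True
      (p3 -> !p3) && p3 = False
        p3 -> !p3 = True
          !p3 = True
The formula evaluates to True.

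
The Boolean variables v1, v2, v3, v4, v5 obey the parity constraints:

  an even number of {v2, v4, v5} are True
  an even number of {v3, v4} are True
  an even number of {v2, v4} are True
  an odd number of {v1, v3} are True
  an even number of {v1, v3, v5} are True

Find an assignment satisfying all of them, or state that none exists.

No satisfying assignment exists.

Adding constraints 1, 3, 4, 5 mod 2: every variable appears an even number of times on the left, so the left side is 0.
But the right sides sum to 1 (mod 2). 0 ≠ 1 — the system is inconsistent.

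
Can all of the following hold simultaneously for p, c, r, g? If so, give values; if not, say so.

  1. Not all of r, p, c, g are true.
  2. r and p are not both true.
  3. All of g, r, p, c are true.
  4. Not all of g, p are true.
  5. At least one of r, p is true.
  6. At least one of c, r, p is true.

Unsatisfiable — no assignment works.

Case p = True:
  (2) with p=T forces r = False.
  Constraint (3) is violated (r=F) — contradiction.
Case p = False:
  Constraint (3) is violated (p=F) — contradiction.
Both cases fail — unsatisfiable.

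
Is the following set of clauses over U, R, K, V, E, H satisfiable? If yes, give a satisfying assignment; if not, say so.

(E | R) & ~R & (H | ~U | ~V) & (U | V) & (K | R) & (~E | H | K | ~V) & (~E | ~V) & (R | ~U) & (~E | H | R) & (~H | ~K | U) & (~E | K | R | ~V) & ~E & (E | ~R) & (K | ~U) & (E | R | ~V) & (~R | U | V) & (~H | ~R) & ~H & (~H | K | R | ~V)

Unsatisfiable — no assignment works.

Case R = True:
  Clause (~R) is falsified — contradiction.
Case R = False:
  (E | R) forces E = True.
  Clause (~E) is falsified — contradiction.
Both cases fail, so the formula is unsatisfiable.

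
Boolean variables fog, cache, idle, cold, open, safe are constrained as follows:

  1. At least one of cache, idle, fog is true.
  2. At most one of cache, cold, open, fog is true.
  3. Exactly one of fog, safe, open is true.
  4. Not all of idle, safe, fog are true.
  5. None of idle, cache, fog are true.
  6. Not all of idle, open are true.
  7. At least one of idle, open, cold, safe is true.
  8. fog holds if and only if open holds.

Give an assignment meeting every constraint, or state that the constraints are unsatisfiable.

Case fog = True:
  Constraint (5) is violated (fog=T) — contradiction.
Case fog = False:
  (5) forces idle = False.
  (1) with idle=F, fog=F forces cache = True.
  Constraint (5) is violated (cache=T) — contradiction.
Both cases fail — unsatisfiable.

UNSATISFIABLE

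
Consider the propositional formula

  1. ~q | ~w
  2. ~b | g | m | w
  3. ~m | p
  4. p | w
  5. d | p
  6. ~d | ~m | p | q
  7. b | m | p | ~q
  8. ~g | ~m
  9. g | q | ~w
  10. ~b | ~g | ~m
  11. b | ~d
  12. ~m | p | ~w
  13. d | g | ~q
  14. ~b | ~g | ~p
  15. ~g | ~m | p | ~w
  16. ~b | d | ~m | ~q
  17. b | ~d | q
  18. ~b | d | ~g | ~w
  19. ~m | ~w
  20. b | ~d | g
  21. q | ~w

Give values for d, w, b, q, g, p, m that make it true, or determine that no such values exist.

Set d = False.
  then (d | p) forces p = True.
Set w = False.
Set b = True.
  then (~b | ~g | ~p) forces g = False.
  then (~b | g | m | w) forces m = True.
  then (d | g | ~q) forces q = False.
All clauses satisfied.

d = False; w = False; b = True; q = False; g = False; p = True; m = True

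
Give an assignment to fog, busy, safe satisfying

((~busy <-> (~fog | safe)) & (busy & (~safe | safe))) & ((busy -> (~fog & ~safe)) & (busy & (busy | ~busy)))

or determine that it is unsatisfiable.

No satisfying assignment exists.

Case busy = True: the formula simplifies to (~((~fog | safe)) & (~safe | safe)) & (~fog & ~safe).
  fog = True: the conjunct ~fog is False.
  fog = False: the conjunct ~((~fog | safe)) becomes ~((True | safe)) = False.
Case busy = False: the conjunct busy is False.
Both cases fail — unsatisfiable.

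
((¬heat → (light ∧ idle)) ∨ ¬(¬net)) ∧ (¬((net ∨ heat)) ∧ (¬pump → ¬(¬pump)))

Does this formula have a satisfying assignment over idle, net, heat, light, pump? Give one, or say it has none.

idle = True, net = False, heat = False, light = True, pump = True

  (¬heat → (light ∧ idle)) ∨ ¬(¬net) = True
    ¬heat → (light ∧ idle) = True
      ¬heat = True
      light ∧ idle = True
    ¬(¬net) = False
      ¬net = True
  ¬((net ∨ heat)) ∧ (¬pump → ¬(¬pump)) = True
    ¬((net ∨ heat)) = True
      net ∨ heat = False
    ¬pump → ¬(¬pump) = True
      ¬pump = False
      ¬(¬pump) = True
        ¬pump = False
Both conjuncts True, so the formula holds.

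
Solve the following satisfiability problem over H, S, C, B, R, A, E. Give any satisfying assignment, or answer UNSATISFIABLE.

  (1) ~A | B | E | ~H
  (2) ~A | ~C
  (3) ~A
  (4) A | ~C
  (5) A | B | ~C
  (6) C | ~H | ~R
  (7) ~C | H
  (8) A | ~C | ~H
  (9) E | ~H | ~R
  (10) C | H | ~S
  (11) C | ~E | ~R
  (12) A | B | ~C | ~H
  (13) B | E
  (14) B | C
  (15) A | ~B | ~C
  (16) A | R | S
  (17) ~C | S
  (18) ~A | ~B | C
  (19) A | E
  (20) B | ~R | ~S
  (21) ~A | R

H = True, S = True, C = False, B = True, R = False, A = False, E = True

Unit clause (~A) forces A = False.
In (A | ~C) only ~C is left, so C = False.
In (B | C) only B is left, so B = True.
In (A | E) only E is left, so E = True.
In (C | ~E | ~R) only ~R is left, so R = False.
In (A | R | S) only S is left, so S = True.
In (C | H | ~S) only H is left, so H = True.
All clauses satisfied.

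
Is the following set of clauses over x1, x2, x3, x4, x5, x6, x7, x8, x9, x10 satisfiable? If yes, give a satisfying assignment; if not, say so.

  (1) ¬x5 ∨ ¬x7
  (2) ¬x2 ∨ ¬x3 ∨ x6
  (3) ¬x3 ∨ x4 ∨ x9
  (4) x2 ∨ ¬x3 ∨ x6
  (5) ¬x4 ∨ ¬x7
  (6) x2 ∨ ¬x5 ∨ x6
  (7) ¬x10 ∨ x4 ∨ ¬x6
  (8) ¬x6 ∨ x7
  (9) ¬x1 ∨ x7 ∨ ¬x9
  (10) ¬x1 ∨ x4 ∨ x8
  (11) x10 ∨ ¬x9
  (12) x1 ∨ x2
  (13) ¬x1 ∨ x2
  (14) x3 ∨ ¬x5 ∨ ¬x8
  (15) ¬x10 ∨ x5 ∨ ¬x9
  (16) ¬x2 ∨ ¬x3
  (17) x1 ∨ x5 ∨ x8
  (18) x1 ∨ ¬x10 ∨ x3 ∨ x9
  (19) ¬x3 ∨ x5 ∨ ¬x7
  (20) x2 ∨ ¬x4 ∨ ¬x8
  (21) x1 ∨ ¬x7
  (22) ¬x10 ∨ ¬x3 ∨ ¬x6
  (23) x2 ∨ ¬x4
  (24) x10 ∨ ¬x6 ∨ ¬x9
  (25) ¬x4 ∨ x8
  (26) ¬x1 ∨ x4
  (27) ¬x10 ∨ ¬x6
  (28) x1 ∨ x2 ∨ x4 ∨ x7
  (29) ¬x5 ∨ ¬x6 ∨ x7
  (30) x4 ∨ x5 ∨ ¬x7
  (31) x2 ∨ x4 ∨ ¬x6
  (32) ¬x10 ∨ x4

x1: True, x2: True, x3: False, x4: True, x5: False, x6: False, x7: False, x8: True, x9: False, x10: False

Set x1 = True.
  then (¬x1 ∨ x2) forces x2 = True.
  then (¬x2 ∨ ¬x3) forces x3 = False.
  then (¬x1 ∨ x4) forces x4 = True.
  then (¬x4 ∨ ¬x7) forces x7 = False.
  then (¬x6 ∨ x7) forces x6 = False.
  then (¬x1 ∨ x7 ∨ ¬x9) forces x9 = False.
  then (¬x4 ∨ x8) forces x8 = True.
  then (x3 ∨ ¬x5 ∨ ¬x8) forces x5 = False.
Set x10 = False.
All clauses satisfied.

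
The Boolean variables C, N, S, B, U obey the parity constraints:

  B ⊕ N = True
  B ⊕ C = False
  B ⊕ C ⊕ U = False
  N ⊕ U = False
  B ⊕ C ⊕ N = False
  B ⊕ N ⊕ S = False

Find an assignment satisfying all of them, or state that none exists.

C: True, N: False, S: True, B: True, U: False

B ⊕ N = T ⊕ F = True ✓
B ⊕ C = T ⊕ T = False ✓
B ⊕ C ⊕ U = T ⊕ T ⊕ F = False ✓
N ⊕ U = F ⊕ F = False ✓
B ⊕ C ⊕ N = T ⊕ T ⊕ F = False ✓
B ⊕ N ⊕ S = T ⊕ F ⊕ T = False ✓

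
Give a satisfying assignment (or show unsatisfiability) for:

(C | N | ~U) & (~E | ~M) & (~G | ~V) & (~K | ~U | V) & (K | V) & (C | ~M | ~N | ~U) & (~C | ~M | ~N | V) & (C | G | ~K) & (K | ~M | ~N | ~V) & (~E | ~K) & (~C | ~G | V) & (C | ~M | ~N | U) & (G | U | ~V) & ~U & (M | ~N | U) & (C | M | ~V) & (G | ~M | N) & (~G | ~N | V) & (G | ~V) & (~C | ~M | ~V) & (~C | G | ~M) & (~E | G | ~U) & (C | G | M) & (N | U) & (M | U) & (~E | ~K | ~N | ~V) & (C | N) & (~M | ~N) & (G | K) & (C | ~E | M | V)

The formula is unsatisfiable.

Case U = True:
  Clause (~U) is falsified — contradiction.
Case U = False:
  (N | U) forces N = True.
  (M | ~N | U) forces M = True.
  Clause (~M | ~N) is falsified — contradiction.
Both cases fail, so the formula is unsatisfiable.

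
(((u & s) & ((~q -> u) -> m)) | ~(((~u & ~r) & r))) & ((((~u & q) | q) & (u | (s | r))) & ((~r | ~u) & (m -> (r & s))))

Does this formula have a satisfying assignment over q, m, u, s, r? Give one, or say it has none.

q=T, m=F, u=F, s=T, r=F

  ((u & s) & ((~q -> u) -> m)) | ~(((~u & ~r) & r)) = True
    (u & s) & ((~q -> u) -> m) = False
      u & s = False
      (~q -> u) -> m = False
        ~q -> u = True
          ~q = False
    ~(((~u & ~r) & r)) = True
      (~u & ~r) & r = False
        ~u & ~r = True
          ~u = True
          ~r = True
  (((~u & q) | q) & (u | (s | r))) & ((~r | ~u) & (m -> (r & s))) = True
    ((~u & q) | q) & (u | (s | r)) = True
      (~u & q) | q = True
        ~u & q = True
          ~u = True
      u | (s | r) = True
        s | r = True
    (~r | ~u) & (m -> (r & s)) = True
      ~r | ~u = True
        ~r = True
        ~u = True
      m -> (r & s) = True
        r & s = False
Both conjuncts True, so the formula holds.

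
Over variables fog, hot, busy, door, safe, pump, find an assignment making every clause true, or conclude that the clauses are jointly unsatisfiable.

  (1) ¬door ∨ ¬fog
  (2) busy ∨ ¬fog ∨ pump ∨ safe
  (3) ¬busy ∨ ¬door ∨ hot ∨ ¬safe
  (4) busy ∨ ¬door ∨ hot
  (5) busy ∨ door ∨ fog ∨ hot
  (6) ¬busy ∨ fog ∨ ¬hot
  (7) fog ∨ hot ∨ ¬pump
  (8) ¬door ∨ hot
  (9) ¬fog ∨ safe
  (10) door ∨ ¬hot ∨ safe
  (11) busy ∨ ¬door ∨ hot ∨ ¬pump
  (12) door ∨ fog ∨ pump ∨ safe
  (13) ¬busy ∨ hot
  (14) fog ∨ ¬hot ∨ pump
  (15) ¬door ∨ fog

fog = True, hot = True, busy = False, door = False, safe = True, pump = True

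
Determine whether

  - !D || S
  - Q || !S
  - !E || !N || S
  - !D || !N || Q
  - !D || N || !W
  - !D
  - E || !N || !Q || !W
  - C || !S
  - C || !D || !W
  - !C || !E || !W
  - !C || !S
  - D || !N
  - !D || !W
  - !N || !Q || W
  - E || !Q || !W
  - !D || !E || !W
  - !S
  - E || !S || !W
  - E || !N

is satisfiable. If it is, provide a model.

E = False, C = False, Q = False, N = False, D = False, W = True, S = False

Unit clause (!D) forces D = False.
In (D || !N) only !N is left, so N = False.
Unit clause (!S) forces S = False.
Set E = False.
Set C = False.
Set Q = False.
Set W = True.
All clauses satisfied.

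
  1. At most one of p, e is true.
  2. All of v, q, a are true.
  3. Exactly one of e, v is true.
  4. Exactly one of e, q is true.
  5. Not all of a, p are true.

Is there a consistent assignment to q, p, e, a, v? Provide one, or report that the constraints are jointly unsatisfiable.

q: True; p: False; e: False; a: True; v: True

  (1) {p, e}: 0 true — at most one ✓
  (2) {v, q, a}: all 3 true ✓
  (3) {e, v}: 1 true — exactly one ✓
  (4) {e, q}: 1 true — exactly one ✓
  (5) {a, p}: 1/2 true — not all ✓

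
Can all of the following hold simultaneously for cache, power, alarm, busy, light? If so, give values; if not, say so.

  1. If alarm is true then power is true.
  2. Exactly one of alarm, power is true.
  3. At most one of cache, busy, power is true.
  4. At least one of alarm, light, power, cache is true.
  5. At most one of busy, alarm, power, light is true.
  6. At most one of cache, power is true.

cache: False, power: True, alarm: False, busy: False, light: False

  (1) alarm=F ⇒ power: vacuous ✓
  (2) {alarm, power}: 1 true — exactly one ✓
  (3) {cache, busy, power}: 1 true — at most one ✓
  (4) {alarm, light, power, cache}: 1 true — at least one ✓
  (5) {busy, alarm, power, light}: 1 true — at most one ✓
  (6) {cache, power}: 1 true — at most one ✓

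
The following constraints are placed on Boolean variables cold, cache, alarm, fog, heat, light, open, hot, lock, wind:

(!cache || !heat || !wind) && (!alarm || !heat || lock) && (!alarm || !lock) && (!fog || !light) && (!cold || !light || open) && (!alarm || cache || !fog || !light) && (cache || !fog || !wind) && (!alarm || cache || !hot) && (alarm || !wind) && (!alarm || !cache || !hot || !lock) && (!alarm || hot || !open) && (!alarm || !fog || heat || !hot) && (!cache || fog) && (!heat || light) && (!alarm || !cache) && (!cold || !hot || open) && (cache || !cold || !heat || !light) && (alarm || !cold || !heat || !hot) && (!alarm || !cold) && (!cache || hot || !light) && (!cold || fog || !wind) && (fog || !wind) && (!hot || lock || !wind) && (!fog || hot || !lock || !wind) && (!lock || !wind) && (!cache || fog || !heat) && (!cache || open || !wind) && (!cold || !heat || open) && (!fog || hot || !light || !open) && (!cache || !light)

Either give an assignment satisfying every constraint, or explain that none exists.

Set cold = True.
  then (!alarm || !cold) forces alarm = False.
  then (alarm || !wind) forces wind = False.
Set cache = False.
Set fog = False.
Set heat = False.
Set light = False.
Set open = True.
Set hot = True.
Set lock = True.
All clauses satisfied.

cold = True; cache = False; alarm = False; fog = False; heat = False; light = False; open = True; hot = True; lock = True; wind = False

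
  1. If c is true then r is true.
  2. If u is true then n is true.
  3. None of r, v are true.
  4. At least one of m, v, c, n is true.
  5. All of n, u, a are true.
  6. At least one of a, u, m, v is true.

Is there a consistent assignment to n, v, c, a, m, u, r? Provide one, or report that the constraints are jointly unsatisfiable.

n=T; v=F; c=F; a=T; m=T; u=T; r=F

  (1) c=F ⇒ r: vacuous ✓
  (2) u=T ⇒ n: T ✓
  (3) {r, v}: 0 true — none ✓
  (4) {m, v, c, n}: 2 true — at least one ✓
  (5) {n, u, a}: all 3 true ✓
  (6) {a, u, m, v}: 3 true — at least one ✓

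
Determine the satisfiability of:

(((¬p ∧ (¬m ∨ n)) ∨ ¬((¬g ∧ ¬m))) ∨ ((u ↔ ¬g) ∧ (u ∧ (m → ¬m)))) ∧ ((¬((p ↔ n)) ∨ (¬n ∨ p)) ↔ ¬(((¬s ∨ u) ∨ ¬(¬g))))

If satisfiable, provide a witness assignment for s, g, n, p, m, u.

s: True, g: False, n: False, p: True, m: True, u: False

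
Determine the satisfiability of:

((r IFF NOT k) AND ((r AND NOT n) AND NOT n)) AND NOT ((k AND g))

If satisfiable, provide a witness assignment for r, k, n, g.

r: True; k: False; n: False; g: False

  (r IFF NOT k) AND ((r AND NOT n) AND NOT n) = True
    r IFF NOT k = True
      NOT k = True
    (r AND NOT n) AND NOT n = True
      r AND NOT n = True
        NOT n = True
      NOT n = True
  NOT ((k AND g)) = True
    k AND g = False
Both conjuncts True, so the formula holds.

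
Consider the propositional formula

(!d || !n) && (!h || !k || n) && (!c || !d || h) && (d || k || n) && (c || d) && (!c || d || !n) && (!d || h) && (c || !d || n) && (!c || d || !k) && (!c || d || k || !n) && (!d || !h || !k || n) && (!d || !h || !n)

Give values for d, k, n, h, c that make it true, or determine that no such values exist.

d: True; k: False; n: False; h: True; c: True

Try d = False:
  (c || d) forces c = True.
  (!c || d || !n) forces n = False.
  (d || k || n) forces k = True.
  clause (!c || d || !k) is falsified — backtrack.
So d = True.
  then (!d || !n) forces n = False.
  then (!d || h) forces h = True.
  then (c || !d || n) forces c = True.
  then (!d || !h || !k || n) forces k = False.
All clauses satisfied.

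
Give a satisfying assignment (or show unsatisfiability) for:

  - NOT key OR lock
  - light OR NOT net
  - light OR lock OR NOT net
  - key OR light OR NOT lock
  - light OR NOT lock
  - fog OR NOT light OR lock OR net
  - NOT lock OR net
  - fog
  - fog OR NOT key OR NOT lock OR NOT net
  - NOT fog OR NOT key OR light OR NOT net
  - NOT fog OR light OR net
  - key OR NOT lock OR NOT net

Unit clause (fog) forces fog = True.
Try light = False:
  (light OR NOT net) forces net = False.
  clause (NOT fog OR light OR net) is falsified — backtrack.
So light = True.
Set lock = False.
  then (NOT key OR lock) forces key = False.
Set net = True.
All clauses satisfied.

light: True, lock: False, fog: True, net: True, key: False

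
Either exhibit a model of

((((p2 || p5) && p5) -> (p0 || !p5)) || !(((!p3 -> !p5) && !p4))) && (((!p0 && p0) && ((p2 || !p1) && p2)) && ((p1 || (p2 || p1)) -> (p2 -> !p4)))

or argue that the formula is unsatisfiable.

No satisfying assignment exists.

Case p0 = True: the conjunct !p0 is False.
Case p0 = False: the conjunct p0 is False.
Both cases fail — unsatisfiable.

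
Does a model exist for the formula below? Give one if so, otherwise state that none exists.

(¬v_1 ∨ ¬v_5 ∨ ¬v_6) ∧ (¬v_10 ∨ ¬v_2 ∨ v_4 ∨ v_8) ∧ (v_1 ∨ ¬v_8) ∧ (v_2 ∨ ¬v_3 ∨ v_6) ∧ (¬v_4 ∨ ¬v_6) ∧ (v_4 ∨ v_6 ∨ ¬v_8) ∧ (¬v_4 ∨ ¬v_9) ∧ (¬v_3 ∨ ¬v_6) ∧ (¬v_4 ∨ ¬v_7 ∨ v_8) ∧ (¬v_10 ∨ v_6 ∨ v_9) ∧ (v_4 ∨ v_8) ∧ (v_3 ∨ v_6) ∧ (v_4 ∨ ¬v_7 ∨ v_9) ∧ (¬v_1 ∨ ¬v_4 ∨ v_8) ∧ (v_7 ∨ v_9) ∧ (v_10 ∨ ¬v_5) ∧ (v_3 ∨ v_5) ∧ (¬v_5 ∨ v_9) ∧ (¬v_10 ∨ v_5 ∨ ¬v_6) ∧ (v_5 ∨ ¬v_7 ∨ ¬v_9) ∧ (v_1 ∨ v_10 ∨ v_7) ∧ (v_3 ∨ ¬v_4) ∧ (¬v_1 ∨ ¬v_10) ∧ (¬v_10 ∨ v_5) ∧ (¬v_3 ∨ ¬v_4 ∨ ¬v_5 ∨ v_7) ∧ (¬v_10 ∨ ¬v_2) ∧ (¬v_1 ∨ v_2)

v_1 = True, v_2 = True, v_3 = True, v_4 = True, v_5 = False, v_6 = False, v_7 = True, v_8 = True, v_9 = False, v_10 = False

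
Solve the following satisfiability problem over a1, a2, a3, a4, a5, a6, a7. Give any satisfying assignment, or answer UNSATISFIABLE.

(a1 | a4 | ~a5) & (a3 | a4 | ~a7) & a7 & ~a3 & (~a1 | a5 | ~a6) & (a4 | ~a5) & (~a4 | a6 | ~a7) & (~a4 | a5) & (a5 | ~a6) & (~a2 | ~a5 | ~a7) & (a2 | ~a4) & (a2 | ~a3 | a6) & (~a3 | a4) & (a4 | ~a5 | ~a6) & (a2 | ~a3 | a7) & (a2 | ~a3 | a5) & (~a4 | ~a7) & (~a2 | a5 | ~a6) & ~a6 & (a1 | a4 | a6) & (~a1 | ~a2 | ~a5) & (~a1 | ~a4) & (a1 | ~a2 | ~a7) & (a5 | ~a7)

No satisfying assignment exists.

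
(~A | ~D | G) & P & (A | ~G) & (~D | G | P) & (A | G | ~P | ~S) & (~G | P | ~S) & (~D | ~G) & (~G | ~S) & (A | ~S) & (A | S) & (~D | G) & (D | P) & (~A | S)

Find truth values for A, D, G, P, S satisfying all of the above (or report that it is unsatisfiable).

Unit clause (P) forces P = True.
Try A = False:
  (A | ~G) forces G = False.
  (A | G | ~P | ~S) forces S = False.
  clause (A | S) is falsified — backtrack.
So A = True.
  then (~A | S) forces S = True.
  then (~G | ~S) forces G = False.
  then (~D | G) forces D = False.
All clauses satisfied.

A=T, D=F, G=F, P=T, S=T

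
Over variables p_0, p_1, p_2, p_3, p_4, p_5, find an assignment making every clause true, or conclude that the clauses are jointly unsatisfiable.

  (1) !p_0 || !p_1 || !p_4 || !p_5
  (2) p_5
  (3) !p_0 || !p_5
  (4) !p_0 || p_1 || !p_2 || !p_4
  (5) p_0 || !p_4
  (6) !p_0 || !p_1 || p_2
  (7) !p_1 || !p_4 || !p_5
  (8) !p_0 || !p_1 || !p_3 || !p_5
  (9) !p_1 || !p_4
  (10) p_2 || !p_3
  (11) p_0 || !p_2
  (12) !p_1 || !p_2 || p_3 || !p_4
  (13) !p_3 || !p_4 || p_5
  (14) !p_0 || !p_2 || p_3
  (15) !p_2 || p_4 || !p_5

Unit clause (p_5) forces p_5 = True.
In (!p_0 || !p_5) only !p_0 is left, so p_0 = False.
In (p_0 || !p_4) only !p_4 is left, so p_4 = False.
In (p_0 || !p_2) only !p_2 is left, so p_2 = False.
In (p_2 || !p_3) only !p_3 is left, so p_3 = False.
Set p_1 = False.
All clauses satisfied.

p_0: False, p_1: False, p_2: False, p_3: False, p_4: False, p_5: True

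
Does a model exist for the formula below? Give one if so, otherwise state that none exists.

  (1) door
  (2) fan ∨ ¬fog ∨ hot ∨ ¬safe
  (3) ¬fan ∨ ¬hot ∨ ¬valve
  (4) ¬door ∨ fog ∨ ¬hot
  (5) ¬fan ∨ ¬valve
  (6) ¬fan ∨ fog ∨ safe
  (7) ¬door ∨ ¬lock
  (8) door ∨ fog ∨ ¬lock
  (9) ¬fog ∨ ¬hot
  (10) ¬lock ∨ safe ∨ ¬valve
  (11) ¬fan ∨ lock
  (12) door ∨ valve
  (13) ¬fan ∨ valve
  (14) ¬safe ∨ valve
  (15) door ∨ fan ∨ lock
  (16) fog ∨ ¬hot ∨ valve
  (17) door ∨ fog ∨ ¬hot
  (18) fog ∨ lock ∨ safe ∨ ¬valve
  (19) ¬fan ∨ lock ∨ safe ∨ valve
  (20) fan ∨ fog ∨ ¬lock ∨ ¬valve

fog=T; valve=T; door=T; lock=F; fan=F; safe=F; hot=F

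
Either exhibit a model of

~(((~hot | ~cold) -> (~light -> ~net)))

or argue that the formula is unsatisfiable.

net = True; light = False; cold = False; hot = False

  ~(((~hot | ~cold) -> (~light -> ~net))) = True
    (~hot | ~cold) -> (~light -> ~net) = False
      ~hot | ~cold = True
        ~hot = True
        ~cold = True
      ~light -> ~net = False
        ~light = True
        ~net = False
The formula evaluates to True.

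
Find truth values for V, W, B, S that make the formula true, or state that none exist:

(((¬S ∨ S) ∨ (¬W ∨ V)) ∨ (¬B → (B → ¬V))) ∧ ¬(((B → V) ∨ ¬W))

V=F, W=T, B=T, S=F

  ((¬S ∨ S) ∨ (¬W ∨ V)) ∨ (¬B → (B → ¬V)) = True
    (¬S ∨ S) ∨ (¬W ∨ V) = True
      ¬S ∨ S = True
        ¬S = True
      ¬W ∨ V = False
        ¬W = False
    ¬B → (B → ¬V) = True
      ¬B = False
      B → ¬V = True
        ¬V = True
  ¬(((B → V) ∨ ¬W)) = True
    (B → V) ∨ ¬W = False
      B → V = False
      ¬W = False
Both conjuncts True, so the formula holds.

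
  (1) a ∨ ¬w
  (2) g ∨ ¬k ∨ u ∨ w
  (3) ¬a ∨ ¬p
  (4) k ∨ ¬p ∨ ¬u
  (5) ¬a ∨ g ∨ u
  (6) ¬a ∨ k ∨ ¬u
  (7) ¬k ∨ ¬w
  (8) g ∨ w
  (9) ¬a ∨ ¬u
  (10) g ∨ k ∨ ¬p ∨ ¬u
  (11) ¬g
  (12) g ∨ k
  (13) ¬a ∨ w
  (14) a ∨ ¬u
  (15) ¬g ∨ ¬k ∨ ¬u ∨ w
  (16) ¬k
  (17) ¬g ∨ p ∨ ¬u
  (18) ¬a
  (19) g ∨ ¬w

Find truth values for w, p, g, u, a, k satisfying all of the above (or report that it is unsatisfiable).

The formula is unsatisfiable.

Case g = True:
  Clause (¬g) is falsified — contradiction.
Case g = False:
  (g ∨ w) forces w = True.
  Clause (g ∨ ¬w) is falsified — contradiction.
Both cases fail, so the formula is unsatisfiable.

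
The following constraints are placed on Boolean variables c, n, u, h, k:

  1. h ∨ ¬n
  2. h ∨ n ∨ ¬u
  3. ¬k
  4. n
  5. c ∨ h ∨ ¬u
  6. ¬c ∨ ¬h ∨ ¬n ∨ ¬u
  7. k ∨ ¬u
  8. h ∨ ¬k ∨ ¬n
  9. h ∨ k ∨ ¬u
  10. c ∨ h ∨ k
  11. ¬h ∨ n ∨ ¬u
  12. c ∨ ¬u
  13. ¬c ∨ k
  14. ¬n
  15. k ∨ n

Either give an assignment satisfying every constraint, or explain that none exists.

Case n = True:
  Clause (¬n) is falsified — contradiction.
Case n = False:
  Clause (n) is falsified — contradiction.
Both cases fail, so the formula is unsatisfiable.

No satisfying assignment exists.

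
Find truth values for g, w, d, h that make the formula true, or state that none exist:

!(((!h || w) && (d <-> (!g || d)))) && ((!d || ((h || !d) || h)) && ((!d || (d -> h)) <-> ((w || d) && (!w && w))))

Unsatisfiable

Case d = True: the formula simplifies to !((!h || w)) && ((h || h) && (h <-> (!w && w))).
  h = True: simplifies to !w && (!w && w).
    w = True: the conjunct !w is False.
    w = False: the conjunct w is False.
  h = False: the conjunct !((!h || w)) becomes !((True || w)) = False.
Case d = False: the formula simplifies to !(((!h || w) && g)) && (w && (!w && w)).
  w = True: the conjunct !w is False.
  w = False: the conjunct w is False.
Both cases fail — unsatisfiable.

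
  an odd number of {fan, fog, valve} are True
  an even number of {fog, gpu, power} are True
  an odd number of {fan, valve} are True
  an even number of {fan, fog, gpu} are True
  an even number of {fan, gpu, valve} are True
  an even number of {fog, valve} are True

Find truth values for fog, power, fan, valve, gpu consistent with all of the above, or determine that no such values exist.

fog = False, power = True, fan = True, valve = False, gpu = True

{fan, fog, valve}: 1 true → odd ✓
{fog, gpu, power}: 2 true → even ✓
{fan, valve}: 1 true → odd ✓
{fan, fog, gpu}: 2 true → even ✓
{fan, gpu, valve}: 2 true → even ✓
{fog, valve}: 0 true → even ✓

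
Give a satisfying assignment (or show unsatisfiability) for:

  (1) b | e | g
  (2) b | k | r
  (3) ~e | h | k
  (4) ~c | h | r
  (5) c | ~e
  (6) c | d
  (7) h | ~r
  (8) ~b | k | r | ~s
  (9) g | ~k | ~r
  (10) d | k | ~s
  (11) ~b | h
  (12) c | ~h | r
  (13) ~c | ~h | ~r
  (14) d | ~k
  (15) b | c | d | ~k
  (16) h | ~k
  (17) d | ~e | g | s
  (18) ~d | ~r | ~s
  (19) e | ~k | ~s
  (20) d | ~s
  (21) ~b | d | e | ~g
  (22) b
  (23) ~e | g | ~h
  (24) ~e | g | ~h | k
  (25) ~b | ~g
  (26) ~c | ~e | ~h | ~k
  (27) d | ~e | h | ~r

d = False; s = False; c = True; r = False; k = False; e = False; b = True; h = True; g = False

Unit clause (b) forces b = True.
In (~b | ~g) only ~g is left, so g = False.
In (~b | h) only h is left, so h = True.
In (~e | g | ~h) only ~e is left, so e = False.
Set d = False.
  then (c | d) forces c = True.
  then (~c | ~h | ~r) forces r = False.
  then (d | ~k) forces k = False.
  then (d | ~s) forces s = False.
All clauses satisfied.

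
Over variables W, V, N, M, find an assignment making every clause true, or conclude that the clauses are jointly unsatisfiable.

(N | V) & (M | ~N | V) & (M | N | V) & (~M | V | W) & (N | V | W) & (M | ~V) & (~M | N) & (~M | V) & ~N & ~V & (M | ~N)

Case V = True:
  Clause (~V) is falsified — contradiction.
Case V = False:
  (N | V) forces N = True.
  Clause (~N) is falsified — contradiction.
Both cases fail, so the formula is unsatisfiable.

The formula is unsatisfiable.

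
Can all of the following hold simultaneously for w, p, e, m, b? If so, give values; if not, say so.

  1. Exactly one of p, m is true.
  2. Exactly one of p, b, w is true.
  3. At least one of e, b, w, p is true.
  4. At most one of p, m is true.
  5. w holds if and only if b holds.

w=F, p=T, e=F, m=F, b=F

  (1) {p, m}: 1 true — exactly one ✓
  (2) {p, b, w}: 1 true — exactly one ✓
  (3) {e, b, w, p}: 1 true — at least one ✓
  (4) {p, m}: 1 true — at most one ✓
  (5) w=F, b=F — same ✓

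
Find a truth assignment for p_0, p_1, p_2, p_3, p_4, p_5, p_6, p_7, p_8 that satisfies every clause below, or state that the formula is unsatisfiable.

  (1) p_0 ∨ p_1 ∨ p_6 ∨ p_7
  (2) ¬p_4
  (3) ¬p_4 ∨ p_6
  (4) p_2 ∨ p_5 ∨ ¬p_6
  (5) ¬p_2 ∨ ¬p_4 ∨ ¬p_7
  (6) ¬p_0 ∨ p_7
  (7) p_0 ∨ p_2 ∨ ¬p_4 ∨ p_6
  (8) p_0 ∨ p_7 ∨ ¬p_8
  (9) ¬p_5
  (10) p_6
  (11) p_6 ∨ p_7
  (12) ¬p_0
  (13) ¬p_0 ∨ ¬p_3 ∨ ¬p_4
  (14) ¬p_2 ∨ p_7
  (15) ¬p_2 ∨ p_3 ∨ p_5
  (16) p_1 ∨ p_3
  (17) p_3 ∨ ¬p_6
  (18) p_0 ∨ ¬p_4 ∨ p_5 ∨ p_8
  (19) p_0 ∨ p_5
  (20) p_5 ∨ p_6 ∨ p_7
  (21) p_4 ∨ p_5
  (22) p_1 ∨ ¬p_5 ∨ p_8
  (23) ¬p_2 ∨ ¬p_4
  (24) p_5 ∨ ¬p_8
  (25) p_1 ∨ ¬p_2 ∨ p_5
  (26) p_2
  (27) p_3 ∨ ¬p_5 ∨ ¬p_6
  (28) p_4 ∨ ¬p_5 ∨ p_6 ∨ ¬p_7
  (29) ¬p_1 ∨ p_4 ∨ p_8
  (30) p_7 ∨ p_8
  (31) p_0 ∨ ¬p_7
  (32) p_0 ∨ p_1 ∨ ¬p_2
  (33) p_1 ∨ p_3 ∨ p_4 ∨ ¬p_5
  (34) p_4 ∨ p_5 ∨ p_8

Case p_4 = True:
  Clause (¬p_4) is falsified — contradiction.
Case p_4 = False:
  (¬p_5) forces p_5 = False.
  Clause (p_4 ∨ p_5) is falsified — contradiction.
Both cases fail, so the formula is unsatisfiable.

Unsatisfiable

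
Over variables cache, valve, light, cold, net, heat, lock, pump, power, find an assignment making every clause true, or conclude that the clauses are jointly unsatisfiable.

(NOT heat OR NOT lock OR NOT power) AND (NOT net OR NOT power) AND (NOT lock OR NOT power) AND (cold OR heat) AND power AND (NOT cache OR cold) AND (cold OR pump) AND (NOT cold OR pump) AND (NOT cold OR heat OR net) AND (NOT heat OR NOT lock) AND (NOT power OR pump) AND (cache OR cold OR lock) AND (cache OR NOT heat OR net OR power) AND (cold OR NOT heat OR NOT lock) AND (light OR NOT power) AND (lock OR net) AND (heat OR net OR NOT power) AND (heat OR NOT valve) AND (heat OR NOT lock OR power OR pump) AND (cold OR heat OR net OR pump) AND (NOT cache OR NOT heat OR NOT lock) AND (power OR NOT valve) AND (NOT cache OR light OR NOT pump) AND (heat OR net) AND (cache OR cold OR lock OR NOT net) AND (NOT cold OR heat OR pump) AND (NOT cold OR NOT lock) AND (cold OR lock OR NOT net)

Case power = True:
  (NOT net OR NOT power) forces net = False.
  (NOT lock OR NOT power) forces lock = False.
  Clause (lock OR net) is falsified — contradiction.
Case power = False:
  Clause (power) is falsified — contradiction.
Both cases fail, so the formula is unsatisfiable.

Unsatisfiable — no assignment works.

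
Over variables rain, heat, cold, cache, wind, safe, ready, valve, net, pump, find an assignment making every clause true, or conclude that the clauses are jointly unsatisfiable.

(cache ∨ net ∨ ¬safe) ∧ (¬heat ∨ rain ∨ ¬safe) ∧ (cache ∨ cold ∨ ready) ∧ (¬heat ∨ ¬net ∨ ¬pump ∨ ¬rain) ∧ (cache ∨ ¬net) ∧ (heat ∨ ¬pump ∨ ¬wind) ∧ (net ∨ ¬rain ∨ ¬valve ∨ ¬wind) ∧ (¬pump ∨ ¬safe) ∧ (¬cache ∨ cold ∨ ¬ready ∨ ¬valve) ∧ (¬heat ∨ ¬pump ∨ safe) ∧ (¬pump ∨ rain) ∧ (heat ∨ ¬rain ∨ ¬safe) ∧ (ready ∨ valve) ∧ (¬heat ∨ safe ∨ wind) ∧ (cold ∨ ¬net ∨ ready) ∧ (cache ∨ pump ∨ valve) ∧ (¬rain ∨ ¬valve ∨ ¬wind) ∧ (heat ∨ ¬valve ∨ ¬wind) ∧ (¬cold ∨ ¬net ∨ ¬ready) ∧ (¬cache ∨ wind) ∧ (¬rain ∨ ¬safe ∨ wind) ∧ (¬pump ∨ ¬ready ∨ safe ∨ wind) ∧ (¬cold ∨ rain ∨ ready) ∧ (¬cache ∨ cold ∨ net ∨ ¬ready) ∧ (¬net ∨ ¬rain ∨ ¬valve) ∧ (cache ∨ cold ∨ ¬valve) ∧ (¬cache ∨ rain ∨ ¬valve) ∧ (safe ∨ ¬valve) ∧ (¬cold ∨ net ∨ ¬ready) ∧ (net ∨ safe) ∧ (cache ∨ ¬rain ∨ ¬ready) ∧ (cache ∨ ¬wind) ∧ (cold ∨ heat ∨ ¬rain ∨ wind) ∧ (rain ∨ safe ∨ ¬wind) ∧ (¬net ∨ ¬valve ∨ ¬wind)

rain = True, heat = True, cold = False, cache = True, wind = True, safe = True, ready = True, valve = False, net = True, pump = False

Set rain = True.
Set heat = True.
Set cold = False.
Try cache = False:
  (cache ∨ cold ∨ ready) forces ready = True.
  clause (cache ∨ ¬rain ∨ ¬ready) is falsified — backtrack.
So cache = True.
  then (¬cache ∨ wind) forces wind = True.
  then (¬rain ∨ ¬valve ∨ ¬wind) forces valve = False.
  then (ready ∨ valve) forces ready = True.
  then (¬cache ∨ cold ∨ net ∨ ¬ready) forces net = True.
  then (¬heat ∨ ¬net ∨ ¬pump ∨ ¬rain) forces pump = False.
Set safe = True.
All clauses satisfied.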